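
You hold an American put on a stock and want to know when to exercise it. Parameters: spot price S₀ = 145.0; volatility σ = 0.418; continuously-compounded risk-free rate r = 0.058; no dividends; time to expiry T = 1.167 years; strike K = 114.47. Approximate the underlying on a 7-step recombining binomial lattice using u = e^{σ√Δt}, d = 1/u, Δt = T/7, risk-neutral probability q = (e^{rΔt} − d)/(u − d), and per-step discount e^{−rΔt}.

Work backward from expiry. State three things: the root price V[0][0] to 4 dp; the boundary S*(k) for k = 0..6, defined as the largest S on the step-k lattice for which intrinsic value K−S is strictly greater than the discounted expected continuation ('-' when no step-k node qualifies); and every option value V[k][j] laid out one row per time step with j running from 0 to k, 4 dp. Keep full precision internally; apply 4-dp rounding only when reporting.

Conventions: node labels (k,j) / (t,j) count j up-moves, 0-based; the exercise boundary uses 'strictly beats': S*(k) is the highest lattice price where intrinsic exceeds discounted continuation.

Δt=0.16671, u=1.18610, d=0.84310, q=0.48576, disc=e^(-rΔt)=0.99038
k=7 terminal: V=max(K-S,0) → 70.5650 52.7028 27.5735 0.0000 0.0000 0.0000 0.0000 0.0000
k=6: j=0 S=52.0758 intr=62.3942 cont=61.2927 V=62.3942[EX]; j=1 S=73.2622 intr=41.2078 cont=40.1063 V=41.2078[EX]; j=2 S=103.0680 intr=11.4020 cont=14.0429 V=14.0429[hold]; j=3 S=145.0000 intr=0.0000 cont=0.0000 V=0.0000[hold]; j=4 S=203.9914 intr=0.0000 cont=0.0000 V=0.0000[hold]; j=5 S=286.9828 intr=0.0000 cont=0.0000 V=0.0000[hold]; j=6 S=403.7382 intr=0.0000 cont=0.0000 V=0.0000[hold]  S*(6)=73.2622
k=5: j=0 S=61.7672 intr=52.7028 cont=51.6012 V=52.7028[EX]; j=1 S=86.8965 intr=27.5735 cont=27.7425 V=27.7425[hold]; j=2 S=122.2492 intr=0.0000 cont=7.1519 V=7.1519[hold]; j=3 S=171.9848 intr=0.0000 cont=0.0000 V=0.0000[hold]; j=4 S=241.9546 intr=0.0000 cont=0.0000 V=0.0000[hold]; j=5 S=340.3909 intr=0.0000 cont=0.0000 V=0.0000[hold]  S*(5)=61.7672
k=4: j=0 S=73.2622 intr=41.2078 cont=40.1876 V=41.2078[EX]; j=1 S=103.0680 intr=11.4020 cont=17.5697 V=17.5697[hold]; j=2 S=145.0000 intr=0.0000 cont=3.6424 V=3.6424[hold]; j=3 S=203.9914 intr=0.0000 cont=0.0000 V=0.0000[hold]; j=4 S=286.9828 intr=0.0000 cont=0.0000 V=0.0000[hold]  S*(4)=73.2622
k=3: j=0 S=86.8965 intr=27.5735 cont=29.4392 V=29.4392[hold]; j=1 S=122.2492 intr=0.0000 cont=10.7004 V=10.7004[hold]; j=2 S=171.9848 intr=0.0000 cont=1.8550 V=1.8550[hold]; j=3 S=241.9546 intr=0.0000 cont=0.0000 V=0.0000[hold]  S*(3)=-
k=2: j=0 S=103.0680 intr=11.4020 cont=20.1409 V=20.1409[hold]; j=1 S=145.0000 intr=0.0000 cont=6.3420 V=6.3420[hold]; j=2 S=203.9914 intr=0.0000 cont=0.9447 V=0.9447[hold]  S*(2)=-
k=1: j=0 S=122.2492 intr=0.0000 cont=13.3086 V=13.3086[hold]; j=1 S=171.9848 intr=0.0000 cont=3.6844 V=3.6844[hold]  S*(1)=-
k=0: j=0 S=145.0000 intr=0.0000 cont=8.5505 V=8.5505[hold]  S*(0)=-

price = 8.5505
boundary = - - - - 73.2622 61.7672 73.2622
tree:
8.5505
13.3086 3.6844
20.1409 6.3420 0.9447
29.4392 10.7004 1.8550 0.0000
41.2078 17.5697 3.6424 0.0000 0.0000
52.7028 27.7425 7.1519 0.0000 0.0000 0.0000
62.3942 41.2078 14.0429 0.0000 0.0000 0.0000 0.0000
70.5650 52.7028 27.5735 0.0000 0.0000 0.0000 0.0000 0.0000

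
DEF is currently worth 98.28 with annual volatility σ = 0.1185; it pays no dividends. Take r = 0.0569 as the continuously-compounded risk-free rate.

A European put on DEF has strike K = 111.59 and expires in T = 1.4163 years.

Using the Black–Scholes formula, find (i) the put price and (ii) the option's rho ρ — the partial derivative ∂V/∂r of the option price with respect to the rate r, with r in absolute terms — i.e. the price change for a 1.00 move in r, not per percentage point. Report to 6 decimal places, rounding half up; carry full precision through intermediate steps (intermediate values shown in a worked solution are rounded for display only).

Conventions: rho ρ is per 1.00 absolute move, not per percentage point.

σ√T = 0.1185·√1.4163 = 0.141025
d₁ = (ln(S/K) + (r+σ²/2)T) / (σ√T) = (ln(98.28/111.59) + (0.0569+0.1185²/2)·1.4163) / 0.141025 = (-0.127011 + 0.090531) / 0.141025 = -0.258673
d₂ = d₁ − σ√T = -0.258673 − 0.141025 = -0.399698
e^{−rT} = 0.922574
N(−d₁) = 0.602056,  N(−d₂) = 0.655311
Put price V = K·e^{−rT}·N(−d₂) − S·N(−d₁) = 67.464267 − 59.170100 = 8.294167
ρ = −K·T·e^{−rT}·N(−d₂) = -95.549641

price = 8.294167
ρ = -95.549641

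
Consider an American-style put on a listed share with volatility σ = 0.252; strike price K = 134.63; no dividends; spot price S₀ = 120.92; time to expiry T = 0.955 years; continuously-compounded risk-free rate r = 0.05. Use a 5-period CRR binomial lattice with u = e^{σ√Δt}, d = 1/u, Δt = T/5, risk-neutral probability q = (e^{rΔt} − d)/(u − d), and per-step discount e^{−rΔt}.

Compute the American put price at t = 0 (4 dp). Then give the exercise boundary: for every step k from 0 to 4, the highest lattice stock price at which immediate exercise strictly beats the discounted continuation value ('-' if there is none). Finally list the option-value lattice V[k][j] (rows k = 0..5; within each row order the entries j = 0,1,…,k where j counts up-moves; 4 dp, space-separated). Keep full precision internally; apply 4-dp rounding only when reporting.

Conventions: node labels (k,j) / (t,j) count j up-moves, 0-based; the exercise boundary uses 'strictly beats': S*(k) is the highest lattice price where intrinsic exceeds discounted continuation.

price = 17.3566
boundary = - 108.3099 97.0148 108.3099 120.9200
tree:
17.3566
26.3201 9.2707
37.6152 15.9778 3.1513
47.7324 26.3201 6.5730 0.0000
56.7945 37.6152 13.7100 0.0000 0.0000
64.9116 47.7324 26.3201 0.0000 0.0000 0.0000

Δt=0.19100, u=1.11643, d=0.89572, q=0.51597, disc=e^(-rΔt)=0.99050
k=5 terminal: V=max(K-S,0) → 64.9116 47.7324 26.3201 0.0000 0.0000 0.0000
k=4: j=0 S=77.8355 intr=56.7945 cont=55.5149 V=56.7945[EX]; j=1 S=97.0148 intr=37.6152 cont=36.3356 V=37.6152[EX]; j=2 S=120.9200 intr=13.7100 cont=12.6186 V=13.7100[EX]; j=3 S=150.7157 intr=0.0000 cont=0.0000 V=0.0000[hold]; j=4 S=187.8532 intr=0.0000 cont=0.0000 V=0.0000[hold]  S*(4)=120.9200
k=3: j=0 S=86.8976 intr=47.7324 cont=46.4528 V=47.7324[EX]; j=1 S=108.3099 intr=26.3201 cont=25.0405 V=26.3201[EX]; j=2 S=134.9983 intr=0.0000 cont=6.5730 V=6.5730[hold]; j=3 S=168.2630 intr=0.0000 cont=0.0000 V=0.0000[hold]  S*(3)=108.3099
k=2: j=0 S=97.0148 intr=37.6152 cont=36.3356 V=37.6152[EX]; j=1 S=120.9200 intr=13.7100 cont=15.9778 V=15.9778[hold]; j=2 S=150.7157 intr=0.0000 cont=3.1513 V=3.1513[hold]  S*(2)=97.0148
k=1: j=0 S=108.3099 intr=26.3201 cont=26.1996 V=26.3201[EX]; j=1 S=134.9983 intr=0.0000 cont=9.2707 V=9.2707[hold]  S*(1)=108.3099
k=0: j=0 S=120.9200 intr=13.7100 cont=17.3566 V=17.3566[hold]  S*(0)=-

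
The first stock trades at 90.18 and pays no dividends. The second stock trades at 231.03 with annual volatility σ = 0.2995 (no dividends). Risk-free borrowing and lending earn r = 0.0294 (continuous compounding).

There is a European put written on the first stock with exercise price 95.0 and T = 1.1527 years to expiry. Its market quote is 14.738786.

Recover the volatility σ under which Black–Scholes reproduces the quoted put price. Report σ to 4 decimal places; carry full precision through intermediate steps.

At σ = 0.3587 the Black–Scholes value reproduces the quote:
σ√T = 0.3587·√1.1527 = 0.385114
d₁ = (ln(S/K) + (r+σ²/2)T) / (σ√T) = (ln(90.18/95.0) + (0.0294+0.3587²/2)·1.1527) / 0.385114 = (-0.052069 + 0.108046) / 0.385114 = 0.145351
d₂ = d₁ − σ√T = 0.145351 − 0.385114 = -0.239763
e^{−rT} = 0.966678
N(−d₁) = 0.442217,  N(−d₂) = 0.594743
V = K·e^{−rT}·N(−d₂) − S·N(−d₁) = 54.617913 − 39.879127 = 14.738786 (the quoted price), and the Black–Scholes price is strictly increasing in σ, so σ is unique

sigma = 0.3587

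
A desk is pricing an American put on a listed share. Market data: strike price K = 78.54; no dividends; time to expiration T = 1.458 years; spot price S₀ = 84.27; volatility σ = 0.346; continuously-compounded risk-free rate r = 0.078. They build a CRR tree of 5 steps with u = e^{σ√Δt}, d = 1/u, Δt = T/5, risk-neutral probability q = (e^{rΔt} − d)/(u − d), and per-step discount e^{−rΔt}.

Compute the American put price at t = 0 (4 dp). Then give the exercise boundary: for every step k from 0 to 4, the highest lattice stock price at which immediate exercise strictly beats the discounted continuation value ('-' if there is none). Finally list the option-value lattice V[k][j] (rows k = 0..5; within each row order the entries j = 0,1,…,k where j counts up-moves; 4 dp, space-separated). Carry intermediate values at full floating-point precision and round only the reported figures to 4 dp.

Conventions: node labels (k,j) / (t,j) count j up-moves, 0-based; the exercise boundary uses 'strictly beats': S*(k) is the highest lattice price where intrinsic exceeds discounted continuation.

price = 7.9991
boundary = - - 57.9944 48.1108 57.9944
tree:
7.9991
13.0580 3.5856
20.5456 6.5798 0.9219
30.4292 11.8081 1.9430 0.0000
38.6284 20.5456 4.0953 0.0000 0.0000
45.4303 30.4292 8.6316 0.0000 0.0000 0.0000

Δt=0.29160  u=1.20543  d=0.82958  q=0.51463  discount=0.97751
step 5 (expiry): payoffs max(K−S,0) = 45.4303 30.4292 8.6316 0.0000 0.0000 0.0000
step 4: (k=4,j=0): S=39.9116, K−S=38.6284, hold=36.8622 ⇒ V=38.6284 exercise | (k=4,j=1): S=57.9944, K−S=20.5456, hold=18.7794 ⇒ V=20.5456 exercise | (k=4,j=2): S=84.2700, K−S=0.0000, hold=4.0953 ⇒ V=4.0953 continue | (k=4,j=3): S=122.4504, K−S=0.0000, hold=0.0000 ⇒ V=0.0000 continue | (k=4,j=4): S=177.9292, K−S=0.0000, hold=0.0000 ⇒ V=0.0000 continue  boundary S*=57.9944
step 3: (k=3,j=0): S=48.1108, K−S=30.4292, hold=28.6630 ⇒ V=30.4292 exercise | (k=3,j=1): S=69.9084, K−S=8.6316, hold=11.8081 ⇒ V=11.8081 continue | (k=3,j=2): S=101.5820, K−S=0.0000, hold=1.9430 ⇒ V=1.9430 continue | (k=3,j=3): S=147.6059, K−S=0.0000, hold=0.0000 ⇒ V=0.0000 continue  boundary S*=48.1108
step 2: (k=2,j=0): S=57.9944, K−S=20.5456, hold=20.3774 ⇒ V=20.5456 exercise | (k=2,j=1): S=84.2700, K−S=0.0000, hold=6.5798 ⇒ V=6.5798 continue | (k=2,j=2): S=122.4504, K−S=0.0000, hold=0.9219 ⇒ V=0.9219 continue  boundary S*=57.9944
step 1: (k=1,j=0): S=69.9084, K−S=8.6316, hold=13.0580 ⇒ V=13.0580 continue | (k=1,j=1): S=101.5820, K−S=0.0000, hold=3.5856 ⇒ V=3.5856 continue  boundary S*=-
step 0: (k=0,j=0): S=84.2700, K−S=0.0000, hold=7.9991 ⇒ V=7.9991 continue  boundary S*=-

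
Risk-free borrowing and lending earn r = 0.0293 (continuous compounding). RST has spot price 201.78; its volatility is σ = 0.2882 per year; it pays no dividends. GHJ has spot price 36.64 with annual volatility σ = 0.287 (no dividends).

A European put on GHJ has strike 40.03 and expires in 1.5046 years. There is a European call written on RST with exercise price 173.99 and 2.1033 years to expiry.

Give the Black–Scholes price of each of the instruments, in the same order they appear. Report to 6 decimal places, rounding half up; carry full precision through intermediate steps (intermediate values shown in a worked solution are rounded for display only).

[GHJ put K=40.03]
σ√T = 0.287·√1.5046 = 0.352040
d₁ = (ln(S/K) + (r+σ²/2)T) / (σ√T) = (ln(36.64/40.03) + (0.0293+0.287²/2)·1.5046) / 0.352040 = (-0.088489 + 0.106051) / 0.352040 = 0.049887
d₂ = d₁ − σ√T = 0.049887 − 0.352040 = -0.302153
e^{−rT} = 0.956873
N(−d₁) = 0.480106,  N(−d₂) = 0.618732
price = K·e^{−rT}·N(−d₂) − S·N(−d₁) = 23.699686 − 17.591087 = 6.108599
[RST call K=173.99]
σ√T = 0.2882·√2.1033 = 0.417969
d₁ = (ln(S/K) + (r+σ²/2)T) / (σ√T) = (ln(201.78/173.99) + (0.0293+0.2882²/2)·2.1033) / 0.417969 = (0.148180 + 0.148976) / 0.417969 = 0.710952
d₂ = d₁ − σ√T = 0.710952 − 0.417969 = 0.292982
e^{−rT} = 0.940234
N(d₁) = 0.761443,  N(d₂) = 0.615232
price = S·N(d₁) − K·e^{−rT}·N(d₂) = 153.643949 − 100.646610 = 52.997340

price(GHJ put K=40.03) = 6.108599
price(RST call K=173.99) = 52.997340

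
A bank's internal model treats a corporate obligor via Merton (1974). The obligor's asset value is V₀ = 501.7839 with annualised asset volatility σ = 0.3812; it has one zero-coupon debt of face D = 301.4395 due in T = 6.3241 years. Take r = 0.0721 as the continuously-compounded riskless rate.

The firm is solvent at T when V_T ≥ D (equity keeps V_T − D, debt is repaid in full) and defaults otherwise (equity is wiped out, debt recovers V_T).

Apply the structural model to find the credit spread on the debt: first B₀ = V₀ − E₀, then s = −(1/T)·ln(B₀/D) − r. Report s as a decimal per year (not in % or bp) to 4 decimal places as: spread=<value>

spread=0.0200

Equity is a call on the firm's assets struck at D = 301.4395:
d₁ = [ln(V₀/D) + (r + σ²/2)T] / (σ√T)
   = [ln(501.7839/301.4395) + (0.0721 + 0.5·0.3812²)·6.3241] / (0.3812·√6.3241)
   = [0.509600 + 0.915456] / 0.958633 = 1.486551
d₂ = d₁ − σ√T = 1.486551 − 0.958633 = 0.527918
N(d₁) = 0.931433,  N(d₂) = 0.701222,  e^(−rT) = 0.633834
E₀ = V₀·N(d₁) − D·e^(−rT)·N(d₂)
   = 501.7839·0.931433 − 301.4395·0.633834·0.701222 = 333.400852
B₀ = V₀ − E₀ = 501.7839 − 333.400852 = 168.383048
spread = −(1/T)·ln(B₀/D) − r = −(1/6.3241)·ln(168.383048/301.4395) − 0.0721 = 0.01998075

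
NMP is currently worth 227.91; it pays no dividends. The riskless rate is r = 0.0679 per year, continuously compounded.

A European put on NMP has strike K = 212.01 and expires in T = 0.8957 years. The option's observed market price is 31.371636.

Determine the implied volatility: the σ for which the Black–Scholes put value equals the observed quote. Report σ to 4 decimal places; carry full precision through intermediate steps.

sigma = 0.5540

At σ = 0.5540 the Black–Scholes value reproduces the quote:
σ√T = 0.554·√0.8957 = 0.524314
d₁ = (ln(S/K) + (r+σ²/2)T) / (σ√T) = (ln(227.91/212.01) + (0.0679+0.554²/2)·0.8957) / 0.524314 = (0.072317 + 0.198270) / 0.524314 = 0.516080
d₂ = d₁ − σ√T = 0.516080 − 0.524314 = -0.008233
e^{−rT} = 0.940994
N(−d₁) = 0.302899,  N(−d₂) = 0.503285
V = K·e^{−rT}·N(−d₂) − S·N(−d₁) = 100.405406 − 69.033770 = 31.371636 (the quoted price), and the Black–Scholes price is strictly increasing in σ, so σ is unique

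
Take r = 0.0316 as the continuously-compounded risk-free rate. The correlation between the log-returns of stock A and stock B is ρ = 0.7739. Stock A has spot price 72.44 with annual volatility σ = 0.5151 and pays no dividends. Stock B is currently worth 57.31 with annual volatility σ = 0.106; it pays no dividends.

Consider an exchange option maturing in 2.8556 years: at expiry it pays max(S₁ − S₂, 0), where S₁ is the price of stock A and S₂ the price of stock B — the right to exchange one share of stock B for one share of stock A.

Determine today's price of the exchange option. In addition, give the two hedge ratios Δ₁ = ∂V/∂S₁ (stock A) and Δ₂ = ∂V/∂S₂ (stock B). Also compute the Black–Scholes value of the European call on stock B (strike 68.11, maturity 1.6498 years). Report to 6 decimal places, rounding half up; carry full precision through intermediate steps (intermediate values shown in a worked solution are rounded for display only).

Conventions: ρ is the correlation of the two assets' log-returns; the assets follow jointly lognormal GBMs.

σ_eff = √(σ₁² + σ₂² − 2ρσ₁σ₂) = √(0.5151² + 0.106² − 2·0.7739·0.5151·0.106) = 0.438239
d₁ = (ln(S₁/S₂) + (q₂ − q₁ + σ_eff²/2)T) / (σ_eff√T) = (ln(72.44/57.31) + (0.0 − 0.0 + 0.096027)·2.8556) / 0.740559 = 0.686640
d₂ = d₁ − σ_eff√T = 0.686640 − 0.740559 = -0.053919
N(d₁) = 0.753845,  N(d₂) = 0.478500
V = S₁·e^{−q₁T}·N(d₁) − S₂·e^{−q₂T}·N(d₂) = 54.608542 − 27.422830 = 27.185711
Δ₁ = e^{−q₁T}·N(d₁) = 0.753845;  Δ₂ = −e^{−q₂T}·N(d₂) = -0.478500
[vanilla: stock B call K=68.11]
σ√T = 0.106·√1.6498 = 0.136151
d₁ = (ln(S/K) + (r+σ²/2)T) / (σ√T) = (ln(57.31/68.11) + (0.0316+0.106²/2)·1.6498) / 0.136151 = (-0.172649 + 0.061402) / 0.136151 = -0.817082
d₂ = d₁ − σ√T = -0.817082 − 0.136151 = -0.953233
e^{−rT} = 0.949202
N(d₁) = 0.206941,  N(d₂) = 0.170236
price = S·N(d₁) − K·e^{−rT}·N(d₂) = 11.859782 − 11.005785 = 0.853997

exchange price = 27.185711
Δ1 = 0.753845
Δ2 = -0.478500
price(stock B call K=68.11) = 0.853997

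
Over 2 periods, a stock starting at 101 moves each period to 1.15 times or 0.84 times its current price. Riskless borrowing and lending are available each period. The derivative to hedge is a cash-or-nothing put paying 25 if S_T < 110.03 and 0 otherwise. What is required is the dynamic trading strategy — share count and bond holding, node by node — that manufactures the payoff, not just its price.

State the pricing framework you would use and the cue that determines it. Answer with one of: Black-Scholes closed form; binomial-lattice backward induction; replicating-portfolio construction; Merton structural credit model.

framework: replicating-portfolio construction

Key observation: the mandate to exhibit the hedge at every date and state singles out the replicating-portfolio construction on the 2-period tree with factors 1.15 and 0.84 from 101.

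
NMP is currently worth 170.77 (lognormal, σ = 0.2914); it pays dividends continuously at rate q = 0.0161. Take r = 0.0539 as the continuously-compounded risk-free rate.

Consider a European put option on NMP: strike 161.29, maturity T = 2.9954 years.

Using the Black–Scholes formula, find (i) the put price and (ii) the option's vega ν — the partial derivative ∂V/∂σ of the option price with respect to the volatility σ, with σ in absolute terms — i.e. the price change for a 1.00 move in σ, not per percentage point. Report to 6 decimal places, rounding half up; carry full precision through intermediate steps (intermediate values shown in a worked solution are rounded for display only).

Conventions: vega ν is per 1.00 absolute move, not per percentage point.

σ√T = 0.2914·√2.9954 = 0.504333
d₁ = (ln(S/K) + (r−q+σ²/2)T) / (σ√T) = (ln(170.77/161.29) + (0.0539−0.0161+0.2914²/2)·2.9954) / 0.504333 = (0.057114 + 0.240402) / 0.504333 = 0.589919
d₂ = d₁ − σ√T = 0.589919 − 0.504333 = 0.085587
e^{−rT} = 0.850907
e^{−qT} = 0.952918
N(−d₁) = 0.277622,  N(−d₂) = 0.465898
Put price V = K·e^{−rT}·N(−d₂) − S·e^{−qT}·N(−d₁) = 63.941099 − 45.177467 = 18.763632
φ(d₁) = (1/√(2π))·e^{−d₁²/2} = 0.335229
ν = S·e^{−qT}·φ(d₁)·√T = 94.414036

price = 18.763632
ν = 94.414036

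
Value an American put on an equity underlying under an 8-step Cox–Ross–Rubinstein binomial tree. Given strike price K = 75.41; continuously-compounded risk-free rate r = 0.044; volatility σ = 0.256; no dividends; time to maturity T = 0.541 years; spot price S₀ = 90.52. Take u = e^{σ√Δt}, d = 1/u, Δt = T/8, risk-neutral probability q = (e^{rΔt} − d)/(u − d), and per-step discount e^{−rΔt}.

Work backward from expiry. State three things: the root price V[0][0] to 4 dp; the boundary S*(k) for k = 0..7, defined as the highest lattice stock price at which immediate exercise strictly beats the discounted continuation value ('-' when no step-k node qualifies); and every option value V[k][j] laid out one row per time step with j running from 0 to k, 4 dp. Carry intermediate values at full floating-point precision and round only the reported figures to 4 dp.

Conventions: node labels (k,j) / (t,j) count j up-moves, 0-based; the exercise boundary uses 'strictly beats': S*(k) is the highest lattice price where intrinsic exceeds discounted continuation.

params: Δt=0.06763 u=1.06884 d=0.93560 q=0.50573 e^(-rΔt)=0.99703
t_8 payoffs: 22.2667 14.6983 6.0520 0.0000 0.0000 0.0000 0.0000 0.0000 0.0000
t_7: node(7,0) S=56.8016 payoff=18.6084 vs cont=18.3843 → 18.6084 [stop]  node(7,1) S=64.8910 payoff=10.5190 vs cont=10.2949 → 10.5190 [stop]  node(7,2) S=74.1325 payoff=1.2775 vs cont=2.9824 → 2.9824 [wait]  node(7,3) S=84.6901 payoff=0.0000 vs cont=0.0000 → 0.0000 [wait]  node(7,4) S=96.7512 payoff=0.0000 vs cont=0.0000 → 0.0000 [wait]  node(7,5) S=110.5301 payoff=0.0000 vs cont=0.0000 → 0.0000 [wait]  node(7,6) S=126.2712 payoff=0.0000 vs cont=0.0000 → 0.0000 [wait]  node(7,7) S=144.2542 payoff=0.0000 vs cont=0.0000 → 0.0000 [wait]  ⇒ S*(7)=64.8910
t_6: node(6,0) S=60.7117 payoff=14.6983 vs cont=14.4742 → 14.6983 [stop]  node(6,1) S=69.3580 payoff=6.0520 vs cont=6.6876 → 6.6876 [wait]  node(6,2) S=79.2356 payoff=0.0000 vs cont=1.4698 → 1.4698 [wait]  node(6,3) S=90.5200 payoff=0.0000 vs cont=0.0000 → 0.0000 [wait]  node(6,4) S=103.4114 payoff=0.0000 vs cont=0.0000 → 0.0000 [wait]  node(6,5) S=118.1388 payoff=0.0000 vs cont=0.0000 → 0.0000 [wait]  node(6,6) S=134.9635 payoff=0.0000 vs cont=0.0000 → 0.0000 [wait]  ⇒ S*(6)=60.7117
t_5: node(5,0) S=64.8910 payoff=10.5190 vs cont=10.6154 → 10.6154 [wait]  node(5,1) S=74.1325 payoff=1.2775 vs cont=4.0368 → 4.0368 [wait]  node(5,2) S=84.6901 payoff=0.0000 vs cont=0.7243 → 0.7243 [wait]  node(5,3) S=96.7512 payoff=0.0000 vs cont=0.0000 → 0.0000 [wait]  node(5,4) S=110.5301 payoff=0.0000 vs cont=0.0000 → 0.0000 [wait]  node(5,5) S=126.2712 payoff=0.0000 vs cont=0.0000 → 0.0000 [wait]  ⇒ S*(5)=-
t_4: node(4,0) S=69.3580 payoff=6.0520 vs cont=7.2668 → 7.2668 [wait]  node(4,1) S=79.2356 payoff=0.0000 vs cont=2.3545 → 2.3545 [wait]  node(4,2) S=90.5200 payoff=0.0000 vs cont=0.3569 → 0.3569 [wait]  node(4,3) S=103.4114 payoff=0.0000 vs cont=0.0000 → 0.0000 [wait]  node(4,4) S=118.1388 payoff=0.0000 vs cont=0.0000 → 0.0000 [wait]  ⇒ S*(4)=-
t_3: node(3,0) S=74.1325 payoff=1.2775 vs cont=4.7683 → 4.7683 [wait]  node(3,1) S=84.6901 payoff=0.0000 vs cont=1.3403 → 1.3403 [wait]  node(3,2) S=96.7512 payoff=0.0000 vs cont=0.1759 → 0.1759 [wait]  node(3,3) S=110.5301 payoff=0.0000 vs cont=0.0000 → 0.0000 [wait]  ⇒ S*(3)=-
t_2: node(2,0) S=79.2356 payoff=0.0000 vs cont=3.0257 → 3.0257 [wait]  node(2,1) S=90.5200 payoff=0.0000 vs cont=0.7492 → 0.7492 [wait]  node(2,2) S=103.4114 payoff=0.0000 vs cont=0.0867 → 0.0867 [wait]  ⇒ S*(2)=-
t_1: node(1,0) S=84.6901 payoff=0.0000 vs cont=1.8688 → 1.8688 [wait]  node(1,1) S=96.7512 payoff=0.0000 vs cont=0.4129 → 0.4129 [wait]  ⇒ S*(1)=-
t_0: node(0,0) S=90.5200 payoff=0.0000 vs cont=1.1292 → 1.1292 [wait]  ⇒ S*(0)=-

price = 1.1292
boundary = - - - - - - 60.7117 64.8910
tree:
1.1292
1.8688 0.4129
3.0257 0.7492 0.0867
4.7683 1.3403 0.1759 0.0000
7.2668 2.3545 0.3569 0.0000 0.0000
10.6154 4.0368 0.7243 0.0000 0.0000 0.0000
14.6983 6.6876 1.4698 0.0000 0.0000 0.0000 0.0000
18.6084 10.5190 2.9824 0.0000 0.0000 0.0000 0.0000 0.0000
22.2667 14.6983 6.0520 0.0000 0.0000 0.0000 0.0000 0.0000 0.0000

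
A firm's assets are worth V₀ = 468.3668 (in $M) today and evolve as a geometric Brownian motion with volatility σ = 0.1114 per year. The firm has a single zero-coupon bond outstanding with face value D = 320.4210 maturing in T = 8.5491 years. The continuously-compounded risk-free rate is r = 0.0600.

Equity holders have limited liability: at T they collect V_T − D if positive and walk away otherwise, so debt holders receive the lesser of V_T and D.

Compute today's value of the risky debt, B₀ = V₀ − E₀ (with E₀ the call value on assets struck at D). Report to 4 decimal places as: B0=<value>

B0=191.7557

Equity is a call on the firm's assets struck at D = 320.4210:
d₁ = [ln(V₀/D) + (r + σ²/2)T] / (σ√T)
   = [ln(468.3668/320.4210) + (0.0600 + 0.5·0.1114²)·8.5491] / (0.1114·√8.5491)
   = [0.379616 + 0.565993] / 0.325721 = 2.903128
d₂ = d₁ − σ√T = 2.903128 − 0.325721 = 2.577407
N(d₁) = 0.998153,  N(d₂) = 0.995023,  e^(−rT) = 0.598729
E₀ = V₀·N(d₁) − D·e^(−rT)·N(d₂)
   = 468.3668·0.998153 − 320.4210·0.598729·0.995023 = 276.611071
B₀ = V₀ − E₀ = 468.3668 − 276.611071 = 191.755729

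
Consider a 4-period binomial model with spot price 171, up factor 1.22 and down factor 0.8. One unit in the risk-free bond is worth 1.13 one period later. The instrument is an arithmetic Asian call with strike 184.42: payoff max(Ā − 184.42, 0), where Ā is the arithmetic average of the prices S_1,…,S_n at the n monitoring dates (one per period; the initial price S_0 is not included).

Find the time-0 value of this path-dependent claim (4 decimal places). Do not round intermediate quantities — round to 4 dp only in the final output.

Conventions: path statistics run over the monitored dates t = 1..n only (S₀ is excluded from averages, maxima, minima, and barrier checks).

price = 33.7376

No-arbitrage gives p* = (R−d)/(u−d) = 0.7857: enumerate every path, weight its payoff by its p*-probability, and discount by R^4.
Enumerate all 2^4 = 16 price paths (U = up ×1.22, D = down ×0.8); each path with k up-moves has probability p*^k·(1−p*)^(4−k).
DDDD: Ā=100.9584, payoff=0.0000, prob=0.002108
UDDD: Ā=153.9616, payoff=0.0000, prob=0.007731
DUDD: Ā=136.0066, payoff=0.0000, prob=0.007731
UUDD: Ā=207.4100, payoff=22.9900, prob=0.028348
DDUD: Ā=121.6426, payoff=0.0000, prob=0.007731
UDUD: Ā=185.5049, payoff=1.0849, prob=0.028348
DUUD: Ā=167.5499, payoff=0.0000, prob=0.028348
UUUD: Ā=255.5136, payoff=71.0936, prob=0.103941
DDDU: Ā=110.1514, payoff=0.0000, prob=0.007731
UDDU: Ā=167.9808, payoff=0.0000, prob=0.028348
DUDU: Ā=150.0258, payoff=0.0000, prob=0.028348
UUDU: Ā=228.7894, payoff=44.3694, prob=0.103941
DDUU: Ā=135.6618, payoff=0.0000, prob=0.028348
UDUU: Ā=206.8843, payoff=22.4643, prob=0.103941
DUUU: Ā=188.9293, payoff=4.5093, prob=0.103941
UUUU: Ā=288.1172, payoff=103.6972, prob=0.381117
Price = Σ prob·payoff / R^4 = 55.008245 / 1.630474 = 33.7376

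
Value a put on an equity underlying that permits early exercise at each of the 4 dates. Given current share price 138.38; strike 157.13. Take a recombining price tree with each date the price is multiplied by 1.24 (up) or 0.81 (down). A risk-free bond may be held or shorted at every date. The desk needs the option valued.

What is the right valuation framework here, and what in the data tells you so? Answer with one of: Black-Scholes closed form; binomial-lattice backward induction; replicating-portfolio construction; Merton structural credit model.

Key observation: early exercise of the strike-157.13 put must be checked at each of the 4 dates (spot 138.38), which forces a node-by-node comparison of intrinsic and continuation value backward from expiry.

framework: binomial-lattice backward induction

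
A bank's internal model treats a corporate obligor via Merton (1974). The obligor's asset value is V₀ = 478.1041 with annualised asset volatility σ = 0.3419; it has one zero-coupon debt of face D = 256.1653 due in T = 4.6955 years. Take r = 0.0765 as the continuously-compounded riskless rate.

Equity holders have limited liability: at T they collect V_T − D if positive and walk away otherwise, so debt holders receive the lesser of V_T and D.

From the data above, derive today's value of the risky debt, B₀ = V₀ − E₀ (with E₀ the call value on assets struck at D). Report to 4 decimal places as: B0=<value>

Work the structural quantities from V₀ = 478.1041 against face 256.1653:
d₁ = [ln(V₀/D) + (r + σ²/2)T] / (σ√T)
   = [ln(478.1041/256.1653) + (0.0765 + 0.5·0.3419²)·4.6955] / (0.3419·√4.6955)
   = [0.624006 + 0.633647] / 0.740867 = 1.697543
d₂ = d₁ − σ√T = 1.697543 − 0.740867 = 0.956676
N(d₁) = 0.955203,  N(d₂) = 0.830635,  e^(−rT) = 0.698231
E₀ = V₀·N(d₁) − D·e^(−rT)·N(d₂)
   = 478.1041·0.955203 − 256.1653·0.698231·0.830635 = 308.117086
B₀ = V₀ − E₀ = 478.1041 − 308.117086 = 169.987014

B0=169.9870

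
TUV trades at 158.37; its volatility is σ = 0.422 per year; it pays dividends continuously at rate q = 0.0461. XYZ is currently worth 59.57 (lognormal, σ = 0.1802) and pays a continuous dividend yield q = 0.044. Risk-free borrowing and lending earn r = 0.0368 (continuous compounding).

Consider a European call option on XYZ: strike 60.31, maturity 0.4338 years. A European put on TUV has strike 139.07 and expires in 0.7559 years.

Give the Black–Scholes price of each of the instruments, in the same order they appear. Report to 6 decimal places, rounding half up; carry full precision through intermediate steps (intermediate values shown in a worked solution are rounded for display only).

[XYZ call K=60.31]
σ√T = 0.1802·√0.4338 = 0.118686
d₁ = (ln(S/K) + (r−q+σ²/2)T) / (σ√T) = (ln(59.57/60.31) + (0.0368−0.044+0.1802²/2)·0.4338) / 0.118686 = (-0.012346 + 0.003920) / 0.118686 = -0.070994
d₂ = d₁ − σ√T = -0.070994 − 0.118686 = -0.189680
e^{−rT} = 0.984163
e^{−qT} = 0.981094
N(d₁) = 0.471701,  N(d₂) = 0.424780
price = S·e^{−qT}·N(d₁) − K·e^{−rT}·N(d₂) = 27.567992 − 25.212753 = 2.355239
[TUV put K=139.07]
σ√T = 0.422·√0.7559 = 0.366897
d₁ = (ln(S/K) + (r−q+σ²/2)T) / (σ√T) = (ln(158.37/139.07) + (0.0368−0.0461+0.422²/2)·0.7559) / 0.366897 = (0.129957 + 0.060277) / 0.366897 = 0.518493
d₂ = d₁ − σ√T = 0.518493 − 0.366897 = 0.151595
e^{−rT} = 0.972566
e^{−qT} = 0.965753
N(−d₁) = 0.302057,  N(−d₂) = 0.439753
price = K·e^{−rT}·N(−d₂) − S·e^{−qT}·N(−d₁) = 59.478702 − 46.198549 = 13.280154

price(XYZ call K=60.31) = 2.355239
price(TUV put K=139.07) = 13.280154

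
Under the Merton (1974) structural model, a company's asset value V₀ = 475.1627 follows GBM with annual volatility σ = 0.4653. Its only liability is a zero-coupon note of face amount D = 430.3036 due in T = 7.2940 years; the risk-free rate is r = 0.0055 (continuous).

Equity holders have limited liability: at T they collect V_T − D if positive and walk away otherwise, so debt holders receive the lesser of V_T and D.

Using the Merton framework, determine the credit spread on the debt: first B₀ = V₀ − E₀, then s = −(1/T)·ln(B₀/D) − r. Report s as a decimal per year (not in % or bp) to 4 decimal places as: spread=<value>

With assets at 475.1627 and a single debt payment of 430.3036 at 7.2940 years:
d₁ = [ln(V₀/D) + (r + σ²/2)T] / (σ√T)
   = [ln(475.1627/430.3036) + (0.0055 + 0.5·0.4653²)·7.2940] / (0.4653·√7.2940)
   = [0.099166 + 0.829707] / 1.256655 = 0.739164
d₂ = d₁ − σ√T = 0.739164 − 1.256655 = -0.517491
N(d₁) = 0.770096,  N(d₂) = 0.302407,  e^(−rT) = 0.960677
E₀ = V₀·N(d₁) − D·e^(−rT)·N(d₂)
   = 475.1627·0.770096 − 430.3036·0.960677·0.302407 = 240.911244
B₀ = V₀ − E₀ = 475.1627 − 240.911244 = 234.251456
spread = −(1/T)·ln(B₀/D) − r = −(1/7.2940)·ln(234.251456/430.3036) − 0.0055 = 0.07786933

spread=0.0779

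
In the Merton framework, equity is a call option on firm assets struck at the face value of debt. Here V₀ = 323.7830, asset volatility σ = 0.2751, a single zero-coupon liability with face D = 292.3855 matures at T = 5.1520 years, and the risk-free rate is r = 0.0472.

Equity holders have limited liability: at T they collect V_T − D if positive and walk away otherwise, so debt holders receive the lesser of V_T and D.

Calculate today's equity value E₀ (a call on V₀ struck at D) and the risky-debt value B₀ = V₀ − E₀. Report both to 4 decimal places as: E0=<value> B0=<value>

Equity is a call on the firm's assets struck at D = 292.3855:
d₁ = [ln(V₀/D) + (r + σ²/2)T] / (σ√T)
   = [ln(323.7830/292.3855) + (0.0472 + 0.5·0.2751²)·5.1520] / (0.2751·√5.1520)
   = [0.102000 + 0.438126] / 0.624422 = 0.865002
d₂ = d₁ − σ√T = 0.865002 − 0.624422 = 0.240579
N(d₁) = 0.806481,  N(d₂) = 0.595059,  e^(−rT) = 0.784135
E₀ = V₀·N(d₁) − D·e^(−rT)·N(d₂)
   = 323.7830·0.806481 − 292.3855·0.784135·0.595059 = 124.695817
B₀ = V₀ − E₀ = 323.7830 − 124.695817 = 199.087183

E0=124.6958 B0=199.0872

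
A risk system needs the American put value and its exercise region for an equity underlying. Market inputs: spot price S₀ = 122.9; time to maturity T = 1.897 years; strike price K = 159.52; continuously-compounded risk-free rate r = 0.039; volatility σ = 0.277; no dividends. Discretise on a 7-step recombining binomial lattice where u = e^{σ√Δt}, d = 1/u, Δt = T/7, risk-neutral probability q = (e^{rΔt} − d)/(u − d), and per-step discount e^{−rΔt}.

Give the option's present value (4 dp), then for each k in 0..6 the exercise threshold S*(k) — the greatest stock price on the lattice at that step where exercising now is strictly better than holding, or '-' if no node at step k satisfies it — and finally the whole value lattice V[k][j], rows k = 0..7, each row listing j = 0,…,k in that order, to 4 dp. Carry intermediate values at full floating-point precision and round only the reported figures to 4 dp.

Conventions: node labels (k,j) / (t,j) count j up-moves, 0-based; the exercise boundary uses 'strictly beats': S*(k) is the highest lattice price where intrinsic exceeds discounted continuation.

price = 39.6462
boundary = - 106.3964 92.1089 106.3964 92.1089 106.3964 122.9000
tree:
39.6462
53.1236 27.0490
67.4111 38.6197 16.0859
79.7800 53.1236 24.9773 7.5617
90.4879 67.4111 37.3370 13.1834 2.1168
99.7579 79.7800 53.1236 22.3885 4.2848 0.0000
107.7830 90.4879 67.4111 36.6200 8.6733 0.0000 0.0000
114.7305 99.7579 79.7800 53.1236 17.5564 0.0000 0.0000 0.0000

Δt=0.27100  u=1.15511  d=0.86571  q=0.50073  discount=0.98949
step 7 (expiry): payoffs max(K−S,0) = 114.7305 99.7579 79.7800 53.1236 17.5564 0.0000 0.0000 0.0000
step 6: (k=6,j=0): S=51.7370, K−S=107.7830, hold=106.1059 ⇒ V=107.7830 exercise | (k=6,j=1): S=69.0321, K−S=90.4879, hold=88.8108 ⇒ V=90.4879 exercise | (k=6,j=2): S=92.1089, K−S=67.4111, hold=65.7340 ⇒ V=67.4111 exercise | (k=6,j=3): S=122.9000, K−S=36.6200, hold=34.9429 ⇒ V=36.6200 exercise | (k=6,j=4): S=163.9843, K−S=0.0000, hold=8.6733 ⇒ V=8.6733 continue | (k=6,j=5): S=218.8026, K−S=0.0000, hold=0.0000 ⇒ V=0.0000 continue | (k=6,j=6): S=291.9461, K−S=0.0000, hold=0.0000 ⇒ V=0.0000 continue  boundary S*=122.9000
step 5: (k=5,j=0): S=59.7621, K−S=99.7579, hold=98.0808 ⇒ V=99.7579 exercise | (k=5,j=1): S=79.7400, K−S=79.7800, hold=78.1029 ⇒ V=79.7800 exercise | (k=5,j=2): S=106.3964, K−S=53.1236, hold=51.4466 ⇒ V=53.1236 exercise | (k=5,j=3): S=141.9636, K−S=17.5564, hold=22.3885 ⇒ V=22.3885 continue | (k=5,j=4): S=189.4206, K−S=0.0000, hold=4.2848 ⇒ V=4.2848 continue | (k=5,j=5): S=252.7421, K−S=0.0000, hold=0.0000 ⇒ V=0.0000 continue  boundary S*=106.3964
step 4: (k=4,j=0): S=69.0321, K−S=90.4879, hold=88.8108 ⇒ V=90.4879 exercise | (k=4,j=1): S=92.1089, K−S=67.4111, hold=65.7340 ⇒ V=67.4111 exercise | (k=4,j=2): S=122.9000, K−S=36.6200, hold=37.3370 ⇒ V=37.3370 continue | (k=4,j=3): S=163.9843, K−S=0.0000, hold=13.1834 ⇒ V=13.1834 continue | (k=4,j=4): S=218.8026, K−S=0.0000, hold=2.1168 ⇒ V=2.1168 continue  boundary S*=92.1089
step 3: (k=3,j=0): S=79.7400, K−S=79.7800, hold=78.1029 ⇒ V=79.7800 exercise | (k=3,j=1): S=106.3964, K−S=53.1236, hold=51.8018 ⇒ V=53.1236 exercise | (k=3,j=2): S=141.9636, K−S=17.5564, hold=24.9773 ⇒ V=24.9773 continue | (k=3,j=3): S=189.4206, K−S=0.0000, hold=7.5617 ⇒ V=7.5617 continue  boundary S*=106.3964
step 2: (k=2,j=0): S=92.1089, K−S=67.4111, hold=65.7340 ⇒ V=67.4111 exercise | (k=2,j=1): S=122.9000, K−S=36.6200, hold=38.6197 ⇒ V=38.6197 continue | (k=2,j=2): S=163.9843, K−S=0.0000, hold=16.0859 ⇒ V=16.0859 continue  boundary S*=92.1089
step 1: (k=1,j=0): S=106.3964, K−S=53.1236, hold=52.4373 ⇒ V=53.1236 exercise | (k=1,j=1): S=141.9636, K−S=17.5564, hold=27.0490 ⇒ V=27.0490 continue  boundary S*=106.3964
step 0: (k=0,j=0): S=122.9000, K−S=36.6200, hold=39.6462 ⇒ V=39.6462 continue  boundary S*=-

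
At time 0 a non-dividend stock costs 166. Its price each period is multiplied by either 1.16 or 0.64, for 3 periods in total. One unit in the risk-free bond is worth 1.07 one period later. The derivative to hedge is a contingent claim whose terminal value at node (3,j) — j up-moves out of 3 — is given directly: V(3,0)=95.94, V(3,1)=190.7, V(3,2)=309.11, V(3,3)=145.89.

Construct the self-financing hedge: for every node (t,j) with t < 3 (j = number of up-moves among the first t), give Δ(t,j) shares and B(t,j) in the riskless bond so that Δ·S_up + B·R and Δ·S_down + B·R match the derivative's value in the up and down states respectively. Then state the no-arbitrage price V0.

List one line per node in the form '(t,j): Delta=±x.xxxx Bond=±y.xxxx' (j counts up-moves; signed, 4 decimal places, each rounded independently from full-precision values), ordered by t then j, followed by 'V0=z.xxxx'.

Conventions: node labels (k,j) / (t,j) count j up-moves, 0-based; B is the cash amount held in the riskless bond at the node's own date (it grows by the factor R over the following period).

(0,0): Delta=-0.7577 Bond=294.6732
(1,0): Delta=1.9339 Bond=29.3490
(1,1): Delta=-1.0685 Bond=375.1506
(2,0): Delta=2.6801 Bond=-19.3343
(2,1): Delta=1.8477 Bond=42.0230
(2,2): Delta=-1.4052 Bond=476.6319
V0=168.9022

Arbitrage-free pricing uses the up-move probability p* = (R−d)/(u−d) = 0.8269, discounting each step at R = 1.07.
Terminal payoffs: V(3,0)=95.9400, V(3,1)=190.7000, V(3,2)=309.1100, V(3,3)=145.8900
(2,0): S=67.9936. Δ = (V_up−V_dn)/(S_up−S_dn) = (190.7000−95.9400)/(78.8726−43.5159) = 2.6801. V = [p*·190.7000 + (1−p*)·95.9400]/1.07 = 162.8965. B = V − Δ·S = -19.3343.
(2,1): S=123.2384. Δ = (V_up−V_dn)/(S_up−S_dn) = (309.1100−190.7000)/(142.9565−78.8726) = 1.8477. V = [p*·309.1100 + (1−p*)·190.7000]/1.07 = 269.7345. B = V − Δ·S = 42.0230.
(2,2): S=223.3696. Δ = (V_up−V_dn)/(S_up−S_dn) = (145.8900−309.1100)/(259.1087−142.9565) = -1.4052. V = [p*·145.8900 + (1−p*)·309.1100]/1.07 = 162.7473. B = V − Δ·S = 476.6319.
(1,0): S=106.2400. Δ = (V_up−V_dn)/(S_up−S_dn) = (269.7345−162.8965)/(123.2384−67.9936) = 1.9339. V = [p*·269.7345 + (1−p*)·162.8965]/1.07 = 234.8069. B = V − Δ·S = 29.3490.
(1,1): S=192.5600. Δ = (V_up−V_dn)/(S_up−S_dn) = (162.7473−269.7345)/(223.3696−123.2384) = -1.0685. V = [p*·162.7473 + (1−p*)·269.7345]/1.07 = 169.4059. B = V − Δ·S = 375.1506.
(0,0): S=166.0000. Δ = (V_up−V_dn)/(S_up−S_dn) = (169.4059−234.8069)/(192.5600−106.2400) = -0.7577. V = [p*·169.4059 + (1−p*)·234.8069]/1.07 = 168.9022. B = V − Δ·S = 294.6732.
Verification: the root portfolio costs Δ(0,0)·S0 + B(0,0) = 168.9022, matching V0.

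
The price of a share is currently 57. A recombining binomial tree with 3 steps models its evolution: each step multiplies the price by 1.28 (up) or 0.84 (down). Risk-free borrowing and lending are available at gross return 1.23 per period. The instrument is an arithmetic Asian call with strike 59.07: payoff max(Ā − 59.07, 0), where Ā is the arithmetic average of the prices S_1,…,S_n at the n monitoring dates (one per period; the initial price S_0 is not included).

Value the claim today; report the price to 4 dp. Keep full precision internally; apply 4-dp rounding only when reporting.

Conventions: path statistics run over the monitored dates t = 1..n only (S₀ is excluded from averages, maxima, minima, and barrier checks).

price = 15.3882

With p* = (R−d)/(u−d) = 0.8864, sum probability × payoff across the paths and divide by R^3.
Enumerate all 2^3 = 8 price paths (U = up ×1.28, D = down ×0.84); each path with k up-moves has probability p*^k·(1−p*)^(3−k).
DDD: Ā=40.6278, payoff=0.0000, prob=0.001467
UDD: Ā=61.9090, payoff=2.8390, prob=0.011446
DUD: Ā=53.5490, payoff=0.0000, prob=0.011446
UUD: Ā=81.5985, payoff=22.5285, prob=0.089277
DDU: Ā=46.5266, payoff=0.0000, prob=0.011446
UDU: Ā=70.8977, payoff=11.8277, prob=0.089277
DUU: Ā=62.5377, payoff=3.4677, prob=0.089277
UUU: Ā=95.2955, payoff=36.2255, prob=0.696363
Price = Σ prob·payoff / R^3 = 28.635397 / 1.860867 = 15.3882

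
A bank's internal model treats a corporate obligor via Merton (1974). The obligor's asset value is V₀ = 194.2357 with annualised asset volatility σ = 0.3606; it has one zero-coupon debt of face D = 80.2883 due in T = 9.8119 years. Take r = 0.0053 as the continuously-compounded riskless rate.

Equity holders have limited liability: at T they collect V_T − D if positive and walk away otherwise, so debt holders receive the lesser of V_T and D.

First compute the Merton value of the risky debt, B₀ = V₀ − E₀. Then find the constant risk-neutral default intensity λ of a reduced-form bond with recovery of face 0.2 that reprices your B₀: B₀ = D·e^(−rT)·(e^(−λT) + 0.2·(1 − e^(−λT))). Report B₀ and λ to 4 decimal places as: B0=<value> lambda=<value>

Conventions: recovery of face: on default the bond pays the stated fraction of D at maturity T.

B0=61.9196 lambda=0.0272

With assets at 194.2357 and a single debt payment of 80.2883 at 9.8119 years:
d₁ = [ln(V₀/D) + (r + σ²/2)T] / (σ√T)
   = [ln(194.2357/80.2883) + (0.0053 + 0.5·0.3606²)·9.8119] / (0.3606·√9.8119)
   = [0.883448 + 0.689935] / 1.129542 = 1.392940
d₂ = d₁ − σ√T = 1.392940 − 1.129542 = 0.263398
N(d₁) = 0.918181,  N(d₂) = 0.603878,  e^(−rT) = 0.949326
E₀ = V₀·N(d₁) − D·e^(−rT)·N(d₂)
   = 194.2357·0.918181 − 80.2883·0.949326·0.603878 = 132.316081
B₀ = V₀ − E₀ = 194.2357 − 132.316081 = 61.919619
e^(−λT) = (B₀·e^(rT)/D − 0.2)/(1 − 0.2) = (61.9196·1.053379/80.2883 − 0.2)/0.8 = 0.76547805
λ = −ln(0.76547805)/9.8119 = 0.027238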